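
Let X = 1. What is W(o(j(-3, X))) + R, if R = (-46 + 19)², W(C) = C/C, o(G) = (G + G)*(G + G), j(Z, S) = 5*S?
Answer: 730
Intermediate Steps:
o(G) = 4*G² (o(G) = (2*G)*(2*G) = 4*G²)
W(C) = 1
R = 729 (R = (-27)² = 729)
W(o(j(-3, X))) + R = 1 + 729 = 730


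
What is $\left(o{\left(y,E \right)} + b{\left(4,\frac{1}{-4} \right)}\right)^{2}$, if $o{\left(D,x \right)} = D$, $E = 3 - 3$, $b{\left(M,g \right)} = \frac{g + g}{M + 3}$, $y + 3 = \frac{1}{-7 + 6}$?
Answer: $\frac{3249}{196} \approx 16.577$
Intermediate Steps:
$y = -4$ ($y = -3 + \frac{1}{-7 + 6} = -3 + \frac{1}{-1} = -3 - 1 = -4$)
$b{\left(M,g \right)} = \frac{2 g}{3 + M}$
$E = 0$
$\left(o{\left(y,E \right)} + b{\left(4,\frac{1}{-4} \right)}\right)^{2} = \left(-4 + \frac{2}{\left(-4\right) \left(3 + 4\right)}\right)^{2} = \left(-4 + 2 \left(- \frac{1}{4}\right) \frac{1}{7}\right)^{2} = \left(-4 - \frac{1}{14}\right)^{2} = \left(- \frac{57}{14}\right)^{2} = \frac{3249}{196}$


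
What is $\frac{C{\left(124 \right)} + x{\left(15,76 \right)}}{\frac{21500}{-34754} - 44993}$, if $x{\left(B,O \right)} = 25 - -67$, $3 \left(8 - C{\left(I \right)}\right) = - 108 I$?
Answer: $- \frac{79308628}{781854111} \approx -0.10144$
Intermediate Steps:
$C{\left(I \right)} = 8 + 36 I$ ($C{\left(I \right)} = 8 - \frac{\left(-108\right) I}{3} = 8 + 36 I$)
$x{\left(B,O \right)} = 92$ ($x{\left(B,O \right)} = 25 + 67 = 92$)
$\frac{C{\left(124 \right)} + x{\left(15,76 \right)}}{\frac{21500}{-34754} - 44993} = \frac{\left(8 + 36 \cdot 124\right) + 92}{\frac{21500}{-34754} - 44993} = \frac{\left(8 + 4464\right) + 92}{21500 \left(- \frac{1}{34754}\right) - 44993} = \frac{4472 + 92}{- \frac{10750}{17377} - 44993} = \frac{4564}{- \frac{781854111}{17377}} = 4564 \left(- \frac{17377}{781854111}\right) = - \frac{79308628}{781854111}$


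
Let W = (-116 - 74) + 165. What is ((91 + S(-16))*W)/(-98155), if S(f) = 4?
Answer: 475/19631 ≈ 0.024196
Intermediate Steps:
W = -25 (W = -190 + 165 = -25)
((91 + S(-16))*W)/(-98155) = ((91 + 4)*(-25))/(-98155) = (95*(-25))*(-1/98155) = -2375*(-1/98155) = 475/19631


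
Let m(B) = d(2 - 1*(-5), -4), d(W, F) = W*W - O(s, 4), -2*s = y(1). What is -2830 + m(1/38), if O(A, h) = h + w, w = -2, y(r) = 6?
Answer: -2783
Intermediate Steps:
s = -3 (s = -1/2*6 = -3)
O(A, h) = -2 + h (O(A, h) = h - 2 = -2 + h)
d(W, F) = -2 + W**2 (d(W, F) = W*W - (-2 + 4) = W**2 - 1*2 = W**2 - 2 = -2 + W**2)
m(B) = 47 (m(B) = -2 + (2 - 1*(-5))**2 = -2 + (2 + 5)**2 = -2 + 7**2 = -2 + 49 = 47)
-2830 + m(1/38) = -2830 + 47 = -2783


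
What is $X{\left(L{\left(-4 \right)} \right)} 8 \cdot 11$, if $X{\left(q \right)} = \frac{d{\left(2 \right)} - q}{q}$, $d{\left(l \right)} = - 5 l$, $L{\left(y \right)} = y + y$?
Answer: $22$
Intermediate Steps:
$L{\left(y \right)} = 2 y$
$X{\left(q \right)} = \frac{-10 - q}{q}$ ($X{\left(q \right)} = \frac{\left(-5\right) 2 - q}{q} = \frac{-10 - q}{q}$)
$X{\left(L{\left(-4 \right)} \right)} 8 \cdot 11 = \frac{-10 - 2 \left(-4\right)}{2 \left(-4\right)} 8 \cdot 11 = \frac{-10 - -8}{-8} \cdot 8 \cdot 11 = - \frac{-10 + 8}{8} \cdot 8 \cdot 11 = \left(- \frac{1}{8}\right) \left(-2\right) 8 \cdot 11 = \frac{1}{4} \cdot 8 \cdot 11 = 2 \cdot 11 = 22$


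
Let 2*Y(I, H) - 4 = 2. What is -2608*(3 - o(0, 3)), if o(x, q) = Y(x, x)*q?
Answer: 15648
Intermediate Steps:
Y(I, H) = 3 (Y(I, H) = 2 + (1/2)*2 = 2 + 1 = 3)
o(x, q) = 3*q
-2608*(3 - o(0, 3)) = -2608*(3 - 3*3) = -2608*(3 - 1*9) = -2608*(3 - 9) = -2608*(-6) = 15648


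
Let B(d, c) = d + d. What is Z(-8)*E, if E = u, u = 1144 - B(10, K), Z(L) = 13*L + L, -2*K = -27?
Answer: -125888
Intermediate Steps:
K = 27/2 (K = -1/2*(-27) = 27/2 ≈ 13.500)
B(d, c) = 2*d
Z(L) = 14*L
u = 1124 (u = 1144 - 2*10 = 1144 - 1*20 = 1144 - 20 = 1124)
E = 1124
Z(-8)*E = (14*(-8))*1124 = -112*1124 = -125888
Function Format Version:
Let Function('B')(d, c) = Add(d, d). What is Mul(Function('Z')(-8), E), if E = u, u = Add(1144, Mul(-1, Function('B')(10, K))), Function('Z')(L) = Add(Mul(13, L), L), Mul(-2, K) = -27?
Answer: -125888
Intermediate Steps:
K = Rational(27, 2) (K = Mul(Rational(-1, 2), -27) = Rational(27, 2) ≈ 13.500)
Function('B')(d, c) = Mul(2, d)
Function('Z')(L) = Mul(14, L)
u = 1124 (u = Add(1144, Mul(-1, Mul(2, 10))) = Add(1144, Mul(-1, 20)) = Add(1144, -20) = 1124)
E = 1124
Mul(Function('Z')(-8), E) = Mul(Mul(14, -8), 1124) = Mul(-112, 1124) = -125888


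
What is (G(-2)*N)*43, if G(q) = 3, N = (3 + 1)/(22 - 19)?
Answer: 172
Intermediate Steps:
N = 4/3 ≈ 1.3333
(G(-2)*N)*43 = (3*(4/3))*43 = 4*43 = 172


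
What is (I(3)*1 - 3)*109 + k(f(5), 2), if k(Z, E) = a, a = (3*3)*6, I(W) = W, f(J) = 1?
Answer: 54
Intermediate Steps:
a = 54 (a = 9*6 = 54)
k(Z, E) = 54
(I(3)*1 - 3)*109 + k(f(5), 2) = (3*1 - 3)*109 + 54 = (3 - 3)*109 + 54 = 0*109 + 54 = 0 + 54 = 54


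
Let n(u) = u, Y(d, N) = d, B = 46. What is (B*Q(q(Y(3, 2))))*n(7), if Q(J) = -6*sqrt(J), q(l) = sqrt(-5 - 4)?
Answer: -1932*sqrt(3)*sqrt(I) ≈ -2366.2 - 2366.2*I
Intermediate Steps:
q(l) = 3*I (q(l) = sqrt(-9) = 3*I)
(B*Q(q(Y(3, 2))))*n(7) = (46*(-6*sqrt(3)*sqrt(I)))*7 = -276*sqrt(3)*sqrt(I)*7 = -1932*sqrt(3)*sqrt(I)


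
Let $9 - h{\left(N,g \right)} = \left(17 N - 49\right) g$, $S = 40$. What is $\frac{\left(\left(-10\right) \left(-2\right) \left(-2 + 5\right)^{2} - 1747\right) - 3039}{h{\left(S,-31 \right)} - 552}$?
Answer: $- \frac{2303}{9509} \approx -0.24219$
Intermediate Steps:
$h{\left(N,g \right)} = 9 - g \left(-49 + 17 N\right)$ ($h{\left(N,g \right)} = 9 - \left(17 N - 49\right) g = 9 - \left(-49 + 17 N\right) g = 9 - g \left(-49 + 17 N\right)$)
$\frac{\left(\left(-10\right) \left(-2\right) \left(-2 + 5\right)^{2} - 1747\right) - 3039}{h{\left(S,-31 \right)} - 552} = \frac{\left(\left(-10\right) \left(-2\right) \left(-2 + 5\right)^{2} - 1747\right) - 3039}{\left(9 + 49 \left(-31\right) - 680 \left(-31\right)\right) - 552} = \frac{\left(20 \cdot 3^{2} - 1747\right) - 3039}{\left(9 - 1519 + 21080\right) - 552} = \frac{\left(20 \cdot 9 - 1747\right) - 3039}{19570 - 552} = \frac{\left(180 - 1747\right) - 3039}{19018} = \left(-1567 - 3039\right) \frac{1}{19018} = \left(-4606\right) \frac{1}{19018} = - \frac{2303}{9509}$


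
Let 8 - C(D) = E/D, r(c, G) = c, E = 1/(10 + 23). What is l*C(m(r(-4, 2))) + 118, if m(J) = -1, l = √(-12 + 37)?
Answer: 5219/33 ≈ 158.15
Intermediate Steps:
E = 1/33 ≈ 0.030303
l = 5 (l = √25 = 5)
C(D) = 8 - 1/(33*D)
l*C(m(r(-4, 2))) + 118 = 5*(8 - 1/33/(-1)) + 118 = 5*(8 - 1/33*(-1)) + 118 = 5*(8 + 1/33) + 118 = 5*(265/33) + 118 = 1325/33 + 118 = 5219/33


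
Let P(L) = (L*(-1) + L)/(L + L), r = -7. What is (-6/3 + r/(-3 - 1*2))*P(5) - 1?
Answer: -1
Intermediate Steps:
P(L) = 0 (P(L) = (-L + L)/((2*L)) = 0*(1/(2*L)) = 0)
(-6/3 + r/(-3 - 1*2))*P(5) - 1 = (-6/3 - 7/(-3 - 1*2))*0 - 1 = (-6*⅓ - 7/(-3 - 2))*0 - 1 = (-2 - 7/(-5))*0 - 1 = (-2 - 7*(-⅕))*0 - 1 = (-2 + 7/5)*0 - 1 = -⅗*0 - 1 = 0 - 1 = -1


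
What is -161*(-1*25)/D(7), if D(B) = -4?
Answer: -4025/4 ≈ -1006.3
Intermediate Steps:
-161*(-1*25)/D(7) = -161*(-1*25)/(-4) = -(-4025)*(-1)/4 = -161*25/4 = -4025/4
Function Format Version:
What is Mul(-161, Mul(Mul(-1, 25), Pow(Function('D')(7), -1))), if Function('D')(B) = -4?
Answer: Rational(-4025, 4) ≈ -1006.3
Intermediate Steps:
Mul(-161, Mul(Mul(-1, 25), Pow(Function('D')(7), -1))) = Mul(-161, Mul(Mul(-1, 25), Pow(-4, -1))) = Mul(-161, Mul(-25, Rational(-1, 4))) = Mul(-161, Rational(25, 4)) = Rational(-4025, 4)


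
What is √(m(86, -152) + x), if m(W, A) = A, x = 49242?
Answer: √49090 ≈ 221.56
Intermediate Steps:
√(m(86, -152) + x) = √(-152 + 49242) = √49090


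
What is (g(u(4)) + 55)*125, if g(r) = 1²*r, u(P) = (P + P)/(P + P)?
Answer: 7000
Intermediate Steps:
u(P) = 1 (u(P) = (2*P)/((2*P)) = (2*P)*(1/(2*P)) = 1)
g(r) = r (g(r) = 1*r = r)
(g(u(4)) + 55)*125 = (1 + 55)*125 = 56*125 = 7000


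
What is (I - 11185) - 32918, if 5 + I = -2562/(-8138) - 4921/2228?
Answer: -399888476537/9065732 ≈ -44110.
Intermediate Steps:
I = -62498141/9065732 (I = -5 + (-2562/(-8138) - 4921/2228) = -5 + (-2562*(-1/8138) - 4921*1/2228) = -5 + (1281/4069 - 4921/2228) = -5 - 17169481/9065732 = -62498141/9065732 ≈ -6.8939)
(I - 11185) - 32918 = (-62498141/9065732 - 11185) - 32918 = -101462710561/9065732 - 32918 = -399888476537/9065732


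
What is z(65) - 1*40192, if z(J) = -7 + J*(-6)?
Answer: -40589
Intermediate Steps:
z(J) = -7 - 6*J
z(65) - 1*40192 = (-7 - 6*65) - 1*40192 = (-7 - 390) - 40192 = -397 - 40192 = -40589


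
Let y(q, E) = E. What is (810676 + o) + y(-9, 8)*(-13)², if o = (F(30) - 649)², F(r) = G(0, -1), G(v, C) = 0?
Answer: 1233229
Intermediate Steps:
F(r) = 0
o = 421201 (o = (0 - 649)² = (-649)² = 421201)
(810676 + o) + y(-9, 8)*(-13)² = (810676 + 421201) + 8*(-13)² = 1231877 + 8*169 = 1231877 + 1352 = 1233229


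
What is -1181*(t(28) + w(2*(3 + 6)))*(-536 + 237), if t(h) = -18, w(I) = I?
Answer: 0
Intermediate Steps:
-1181*(t(28) + w(2*(3 + 6)))*(-536 + 237) = -1181*(-18 + 2*(3 + 6))*(-536 + 237) = -1181*(-18 + 2*9)*(-299) = -1181*(-18 + 18)*(-299) = -0*(-299) = -1181*0 = 0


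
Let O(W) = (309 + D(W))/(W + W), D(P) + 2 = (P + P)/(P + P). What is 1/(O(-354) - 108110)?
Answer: -177/19135547 ≈ -9.2498e-6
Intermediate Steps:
D(P) = -1 (D(P) = -2 + (P + P)/(P + P) = -2 + (2*P)/((2*P)) = -2 + (2*P)*(1/(2*P)) = -2 + 1 = -1)
O(W) = 154/W (O(W) = (309 - 1)/(W + W) = 308/((2*W)) = 308*(1/(2*W)) = 154/W)
1/(O(-354) - 108110) = 1/(154/(-354) - 108110) = 1/(154*(-1/354) - 108110) = 1/(-77/177 - 108110) = 1/(-19135547/177) = -177/19135547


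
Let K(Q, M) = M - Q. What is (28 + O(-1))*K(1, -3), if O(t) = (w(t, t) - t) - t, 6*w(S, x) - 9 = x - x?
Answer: -126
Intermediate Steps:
w(S, x) = 3/2 (w(S, x) = 3/2 + (x - x)/6 = 3/2 + (⅙)*0 = 3/2 + 0 = 3/2)
O(t) = 3/2 - 2*t (O(t) = (3/2 - t) - t = 3/2 - 2*t)
(28 + O(-1))*K(1, -3) = (28 + (3/2 - 2*(-1)))*(-3 - 1*1) = (28 + (3/2 + 2))*(-3 - 1) = (28 + 7/2)*(-4) = (63/2)*(-4) = -126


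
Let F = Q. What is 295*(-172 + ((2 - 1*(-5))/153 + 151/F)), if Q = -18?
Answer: -5426525/102 ≈ -53201.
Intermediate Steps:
F = -18
295*(-172 + ((2 - 1*(-5))/153 + 151/F)) = 295*(-172 + ((2 - 1*(-5))/153 + 151/(-18))) = 295*(-172 + ((2 + 5)*(1/153) + 151*(-1/18))) = 295*(-172 + (7*(1/153) - 151/18)) = 295*(-172 + (7/153 - 151/18)) = 295*(-172 - 851/102) = 295*(-18395/102) = -5426525/102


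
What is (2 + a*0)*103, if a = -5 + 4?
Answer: 206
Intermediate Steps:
a = -1
(2 + a*0)*103 = (2 - 1*0)*103 = (2 + 0)*103 = 2*103 = 206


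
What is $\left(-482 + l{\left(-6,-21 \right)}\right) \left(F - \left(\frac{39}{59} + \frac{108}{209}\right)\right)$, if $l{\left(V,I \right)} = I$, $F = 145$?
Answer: $- \frac{892056416}{12331} \approx -72343.0$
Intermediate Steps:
$\left(-482 + l{\left(-6,-21 \right)}\right) \left(F - \left(\frac{39}{59} + \frac{108}{209}\right)\right) = \left(-482 - 21\right) \left(145 - \left(\frac{39}{59} + \frac{108}{209}\right)\right) = - 503 \left(145 - \frac{14523}{12331}\right) = \left(-503\right) \frac{1773472}{12331} = - \frac{892056416}{12331}$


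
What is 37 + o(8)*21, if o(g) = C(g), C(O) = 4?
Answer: 121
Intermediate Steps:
o(g) = 4
37 + o(8)*21 = 37 + 4*21 = 37 + 84 = 121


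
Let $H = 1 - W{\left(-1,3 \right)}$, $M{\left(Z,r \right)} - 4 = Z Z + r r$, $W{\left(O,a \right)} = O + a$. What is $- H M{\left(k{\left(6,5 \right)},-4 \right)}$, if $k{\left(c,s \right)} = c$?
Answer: $56$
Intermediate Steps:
$M{\left(Z,r \right)} = 4 + Z^{2} + r^{2}$ ($M{\left(Z,r \right)} = 4 + \left(Z Z + r r\right) = 4 + \left(Z^{2} + r^{2}\right) = 4 + Z^{2} + r^{2}$)
$H = -1$ ($H = 1 - \left(-1 + 3\right) = 1 - 2 = -1$)
$- H M{\left(k{\left(6,5 \right)},-4 \right)} = \left(-1\right) \left(-1\right) \left(4 + 6^{2} + \left(-4\right)^{2}\right) = 1 \left(4 + 36 + 16\right) = 1 \cdot 56 = 56$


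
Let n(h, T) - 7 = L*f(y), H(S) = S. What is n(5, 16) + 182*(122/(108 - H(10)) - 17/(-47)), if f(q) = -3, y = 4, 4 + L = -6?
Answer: 108373/329 ≈ 329.40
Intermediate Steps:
L = -10 (L = -4 - 6 = -10)
n(h, T) = 37 (n(h, T) = 7 - 10*(-3) = 7 + 30 = 37)
n(5, 16) + 182*(122/(108 - H(10)) - 17/(-47)) = 37 + 182*(122/(108 - 1*10) - 17/(-47)) = 37 + 182*(122/(108 - 10) - 17*(-1/47)) = 37 + 182*(122/98 + 17/47) = 37 + 182*(122*(1/98) + 17/47) = 37 + 182*(61/49 + 17/47) = 37 + 182*(3700/2303) = 37 + 96200/329 = 108373/329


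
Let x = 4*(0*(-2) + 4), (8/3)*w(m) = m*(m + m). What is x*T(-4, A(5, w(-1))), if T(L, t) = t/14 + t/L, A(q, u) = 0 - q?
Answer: 100/7 ≈ 14.286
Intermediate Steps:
w(m) = 3*m²/4 (w(m) = 3*(m*(m + m))/8 = 3*(m*(2*m))/8 = 3*(2*m²)/8 = 3*m²/4)
A(q, u) = -q
T(L, t) = t/14 + t/L (T(L, t) = t*(1/14) + t/L = t/14 + t/L)
x = 16 (x = 4*(0 + 4) = 4*4 = 16)
x*T(-4, A(5, w(-1))) = 16*((-1*5)/14 - 1*5/(-4)) = 16*((1/14)*(-5) - 5*(-¼)) = 16*(-5/14 + 5/4) = 16*(25/28) = 100/7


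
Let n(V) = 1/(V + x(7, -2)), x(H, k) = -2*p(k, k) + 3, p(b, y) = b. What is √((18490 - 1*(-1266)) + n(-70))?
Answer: √8712389/21 ≈ 140.56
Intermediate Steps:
x(H, k) = 3 - 2*k (x(H, k) = -2*k + 3 = 3 - 2*k)
n(V) = 1/(7 + V) (n(V) = 1/(V + (3 - 2*(-2))) = 1/(V + (3 + 4)) = 1/(V + 7) = 1/(7 + V))
√((18490 - 1*(-1266)) + n(-70)) = √((18490 - 1*(-1266)) + 1/(7 - 70)) = √((18490 + 1266) + 1/(-63)) = √(19756 - 1/63) = √(1244627/63) = √8712389/21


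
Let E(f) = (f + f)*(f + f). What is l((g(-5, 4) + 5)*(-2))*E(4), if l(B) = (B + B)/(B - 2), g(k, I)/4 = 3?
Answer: 1088/9 ≈ 120.89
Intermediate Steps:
g(k, I) = 12 (g(k, I) = 4*3 = 12)
E(f) = 4*f² (E(f) = (2*f)*(2*f) = 4*f²)
l(B) = 2*B/(-2 + B) (l(B) = (2*B)/(-2 + B) = 2*B/(-2 + B))
l((g(-5, 4) + 5)*(-2))*E(4) = (2*((12 + 5)*(-2))/(-2 + (12 + 5)*(-2)))*(4*4²) = (2*(17*(-2))/(-2 + 17*(-2)))*(4*16) = (2*(-34)/(-2 - 34))*64 = (2*(-34)/(-36))*64 = (2*(-34)*(-1/36))*64 = (17/9)*64 = 1088/9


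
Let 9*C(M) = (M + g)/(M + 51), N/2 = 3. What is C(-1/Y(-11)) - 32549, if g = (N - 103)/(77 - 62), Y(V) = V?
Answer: -1234746841/37935 ≈ -32549.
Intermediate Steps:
N = 6 (N = 2*3 = 6)
g = -97/15 (g = (6 - 103)/(77 - 62) = -97/15 ≈ -6.4667)
C(M) = (-97/15 + M)/(9*(51 + M)) (C(M) = ((M - 97/15)/(M + 51))/9 = ((-97/15 + M)/(51 + M))/9 = (-97/15 + M)/(9*(51 + M)))
C(-1/Y(-11)) - 32549 = (-97 + 15*(-1/(-11)))/(135*(51 - 1/(-11))) - 32549 = (-97 + 15*(-1*(-1/11)))/(135*(51 - 1*(-1/11))) - 32549 = (-97 + 15*(1/11))/(135*(51 + 1/11)) - 32549 = (-97 + 15/11)/(135*(562/11)) - 32549 = (1/135)*(11/562)*(-1052/11) - 32549 = -526/37935 - 32549 = -1234746841/37935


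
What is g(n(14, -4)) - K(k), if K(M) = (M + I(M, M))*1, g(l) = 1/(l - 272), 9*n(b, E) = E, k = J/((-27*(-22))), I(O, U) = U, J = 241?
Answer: -593605/728244 ≈ -0.81512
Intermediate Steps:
k = 241/594 (k = 241/((-27*(-22))) = 241/594 ≈ 0.40572)
n(b, E) = E/9
g(l) = 1/(-272 + l)
K(M) = 2*M (K(M) = (M + M)*1 = (2*M)*1 = 2*M)
g(n(14, -4)) - K(k) = 1/(-272 + (⅑)*(-4)) - 2*241/594 = 1/(-272 - 4/9) - 1*241/297 = 1/(-2452/9) - 241/297 = -9/2452 - 241/297 = -593605/728244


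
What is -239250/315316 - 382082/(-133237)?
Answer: 44299807831/21005878946 ≈ 2.1089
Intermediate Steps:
-239250/315316 - 382082/(-133237) = -239250*1/315316 - 382082*(-1/133237) = -119625/157658 + 382082/133237 = 44299807831/21005878946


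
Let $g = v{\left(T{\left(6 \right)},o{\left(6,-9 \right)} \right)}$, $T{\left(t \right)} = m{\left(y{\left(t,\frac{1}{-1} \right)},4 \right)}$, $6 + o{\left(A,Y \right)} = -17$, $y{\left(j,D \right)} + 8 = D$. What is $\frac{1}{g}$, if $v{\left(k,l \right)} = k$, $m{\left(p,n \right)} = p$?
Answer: $- \frac{1}{9} \approx -0.11111$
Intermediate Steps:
$y{\left(j,D \right)} = -8 + D$
$o{\left(A,Y \right)} = -23$ ($o{\left(A,Y \right)} = -6 - 17 = -23$)
$T{\left(t \right)} = -9$ ($T{\left(t \right)} = -8 + \frac{1}{-1} = -8 - 1 = -9$)
$g = -9$
$\frac{1}{g} = \frac{1}{-9} = - \frac{1}{9}$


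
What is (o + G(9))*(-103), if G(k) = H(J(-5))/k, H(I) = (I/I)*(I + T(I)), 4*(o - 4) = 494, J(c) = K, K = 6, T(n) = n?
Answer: -79619/6 ≈ -13270.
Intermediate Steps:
J(c) = 6
o = 255/2 (o = 4 + (1/4)*494 = 4 + 247/2 = 255/2 ≈ 127.50)
H(I) = 2*I (H(I) = (I/I)*(I + I) = 1*(2*I) = 2*I)
G(k) = 12/k (G(k) = (2*6)/k = 12/k)
(o + G(9))*(-103) = (255/2 + 12/9)*(-103) = (255/2 + 12*(1/9))*(-103) = (255/2 + 4/3)*(-103) = (773/6)*(-103) = -79619/6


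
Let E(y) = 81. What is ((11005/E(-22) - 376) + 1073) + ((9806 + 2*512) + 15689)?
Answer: 2215501/81 ≈ 27352.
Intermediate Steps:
((11005/E(-22) - 376) + 1073) + ((9806 + 2*512) + 15689) = ((11005/81 - 376) + 1073) + ((9806 + 2*512) + 15689) = ((11005*(1/81) - 376) + 1073) + ((9806 + 1024) + 15689) = ((11005/81 - 376) + 1073) + (10830 + 15689) = (-19451/81 + 1073) + 26519 = 67462/81 + 26519 = 2215501/81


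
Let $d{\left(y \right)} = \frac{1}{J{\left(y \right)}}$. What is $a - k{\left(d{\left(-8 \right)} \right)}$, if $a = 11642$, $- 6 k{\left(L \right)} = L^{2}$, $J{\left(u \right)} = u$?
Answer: $\frac{4470529}{384} \approx 11642.0$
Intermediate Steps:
$d{\left(y \right)} = \frac{1}{y}$
$k{\left(L \right)} = - \frac{L^{2}}{6}$
$a - k{\left(d{\left(-8 \right)} \right)} = 11642 - - \frac{\left(\frac{1}{-8}\right)^{2}}{6} = 11642 - - \frac{\left(- \frac{1}{8}\right)^{2}}{6} = 11642 - \left(- \frac{1}{6}\right) \frac{1}{64} = 11642 - - \frac{1}{384} = 11642 + \frac{1}{384} = \frac{4470529}{384}$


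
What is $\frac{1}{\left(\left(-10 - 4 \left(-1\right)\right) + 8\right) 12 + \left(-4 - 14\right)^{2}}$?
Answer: $\frac{1}{348} \approx 0.0028736$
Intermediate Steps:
$\frac{1}{\left(\left(-10 - 4 \left(-1\right)\right) + 8\right) 12 + \left(-4 - 14\right)^{2}} = \frac{1}{\left(\left(-10 - -4\right) + 8\right) 12 + \left(-18\right)^{2}} = \frac{1}{\left(\left(-10 + 4\right) + 8\right) 12 + 324} = \frac{1}{\left(-6 + 8\right) 12 + 324} = \frac{1}{2 \cdot 12 + 324} = \frac{1}{24 + 324} = \frac{1}{348}$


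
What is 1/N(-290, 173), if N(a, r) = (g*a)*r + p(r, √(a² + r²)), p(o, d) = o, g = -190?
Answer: 1/9532473 ≈ 1.0490e-7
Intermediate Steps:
N(a, r) = r - 190*a*r (N(a, r) = (-190*a)*r + r = -190*a*r + r = r - 190*a*r)
1/N(-290, 173) = 1/(173*(1 - 190*(-290))) = 1/(173*(1 + 55100)) = 1/(173*55101) = 1/9532473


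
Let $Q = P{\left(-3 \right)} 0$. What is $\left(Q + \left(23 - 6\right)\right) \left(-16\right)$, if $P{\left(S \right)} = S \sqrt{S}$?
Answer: $-272$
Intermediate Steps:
$P{\left(S \right)} = S^{\frac{3}{2}}$
$Q = 0$ ($Q = \left(-3\right)^{\frac{3}{2}} \cdot 0 = - 3 i \sqrt{3} \cdot 0 = 0$)
$\left(Q + \left(23 - 6\right)\right) \left(-16\right) = \left(0 + \left(23 - 6\right)\right) \left(-16\right) = \left(0 + 17\right) \left(-16\right) = 17 \left(-16\right) = -272$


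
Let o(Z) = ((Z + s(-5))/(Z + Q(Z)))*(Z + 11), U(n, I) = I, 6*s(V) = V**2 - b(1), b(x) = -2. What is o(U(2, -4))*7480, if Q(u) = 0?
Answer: -6545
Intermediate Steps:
s(V) = 1/3 + V**2/6 (s(V) = (V**2 - 1*(-2))/6 = (V**2 + 2)/6 = (2 + V**2)/6 = 1/3 + V**2/6)
o(Z) = (11 + Z)*(9/2 + Z)/Z (o(Z) = ((Z + (1/3 + (1/6)*(-5)**2))/(Z + 0))*(Z + 11) = ((Z + (1/3 + (1/6)*25))/Z)*(11 + Z) = ((Z + (1/3 + 25/6))/Z)*(11 + Z) = ((Z + 9/2)/Z)*(11 + Z) = ((9/2 + Z)/Z)*(11 + Z) = (11 + Z)*(9/2 + Z)/Z)
o(U(2, -4))*7480 = (31/2 - 4 + (99/2)/(-4))*7480 = (31/2 - 4 + (99/2)*(-1/4))*7480 = (31/2 - 4 - 99/8)*7480 = -7/8*7480 = -6545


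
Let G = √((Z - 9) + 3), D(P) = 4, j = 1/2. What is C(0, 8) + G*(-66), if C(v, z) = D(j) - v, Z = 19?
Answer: 4 - 66*√13 ≈ -233.97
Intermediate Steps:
j = ½ ≈ 0.50000
C(v, z) = 4 - v
G = √13 (G = √((19 - 9) + 3) = √(10 + 3) = √13 ≈ 3.6056)
C(0, 8) + G*(-66) = (4 - 1*0) + √13*(-66) = (4 + 0) - 66*√13 = 4 - 66*√13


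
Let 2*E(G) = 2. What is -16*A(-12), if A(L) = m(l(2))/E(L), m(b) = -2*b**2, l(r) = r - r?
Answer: 0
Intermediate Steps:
l(r) = 0
E(G) = 1 (E(G) = (1/2)*2 = 1)
A(L) = 0 (A(L) = -2*0**2/1 = -2*0*1 = 0*1 = 0)
-16*A(-12) = -16*0 = 0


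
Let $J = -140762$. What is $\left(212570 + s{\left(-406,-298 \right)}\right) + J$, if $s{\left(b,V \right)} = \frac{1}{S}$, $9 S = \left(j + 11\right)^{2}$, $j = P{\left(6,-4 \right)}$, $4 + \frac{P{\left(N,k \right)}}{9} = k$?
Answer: $\frac{267197577}{3721} \approx 71808.0$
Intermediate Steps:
$P{\left(N,k \right)} = -36 + 9 k$
$j = -72$ ($j = -36 + 9 \left(-4\right) = -36 - 36 = -72$)
$S = \frac{3721}{9}$ ($S = \frac{\left(-72 + 11\right)^{2}}{9} = \frac{\left(-61\right)^{2}}{9} = \frac{1}{9} \cdot 3721 = \frac{3721}{9} \approx 413.44$)
$s{\left(b,V \right)} = \frac{9}{3721}$ ($s{\left(b,V \right)} = \frac{1}{\frac{3721}{9}} = \frac{9}{3721}$)
$\left(212570 + s{\left(-406,-298 \right)}\right) + J = \left(212570 + \frac{9}{3721}\right) - 140762 = \frac{790972979}{3721} - 140762 = \frac{267197577}{3721}$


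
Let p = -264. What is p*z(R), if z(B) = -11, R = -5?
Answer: 2904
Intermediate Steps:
p*z(R) = -264*(-11) = 2904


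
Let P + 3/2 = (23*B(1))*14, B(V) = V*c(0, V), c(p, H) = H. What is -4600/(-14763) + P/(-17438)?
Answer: 150966517/514874388 ≈ 0.29321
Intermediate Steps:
B(V) = V² (B(V) = V*V = V²)
P = 641/2 (P = -3/2 + (23*1²)*14 = -3/2 + (23*1)*14 = -3/2 + 23*14 = -3/2 + 322 = 641/2 ≈ 320.50)
-4600/(-14763) + P/(-17438) = -4600/(-14763) + (641/2)/(-17438) = -4600*(-1/14763) + (641/2)*(-1/17438) = 4600/14763 - 641/34876 = 150966517/514874388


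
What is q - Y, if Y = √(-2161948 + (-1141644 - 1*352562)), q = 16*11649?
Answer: 186384 - I*√3656154 ≈ 1.8638e+5 - 1912.1*I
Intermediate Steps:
q = 186384
Y = I*√3656154 (Y = √(-2161948 + (-1141644 - 352562)) = √(-2161948 - 1494206) = √(-3656154) = I*√3656154 ≈ 1912.1*I)
q - Y = 186384 - I*√3656154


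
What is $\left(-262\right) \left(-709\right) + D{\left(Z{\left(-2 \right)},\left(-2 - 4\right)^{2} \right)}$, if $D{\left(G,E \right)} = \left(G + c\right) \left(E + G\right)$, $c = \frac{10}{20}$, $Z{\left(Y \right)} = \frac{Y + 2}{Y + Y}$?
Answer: $185776$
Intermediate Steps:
$Z{\left(Y \right)} = \frac{2 + Y}{2 Y}$
$c = \frac{1}{2}$ ($c = 10 \cdot \frac{1}{20} = \frac{1}{2} \approx 0.5$)
$D{\left(G,E \right)} = \left(\frac{1}{2} + G\right) \left(E + G\right)$ ($D{\left(G,E \right)} = \left(G + \frac{1}{2}\right) \left(E + G\right) = \left(\frac{1}{2} + G\right) \left(E + G\right)$)
$\left(-262\right) \left(-709\right) + D{\left(Z{\left(-2 \right)},\left(-2 - 4\right)^{2} \right)} = \left(-262\right) \left(-709\right) + \left(\left(\frac{2 - 2}{2 \left(-2\right)}\right)^{2} + \frac{\left(-2 - 4\right)^{2}}{2} + \frac{\frac{1}{2} \frac{1}{-2} \left(2 - 2\right)}{2} + \left(-2 - 4\right)^{2} \frac{2 - 2}{2 \left(-2\right)}\right) = 185758 + \left(\left(\frac{1}{2} \left(- \frac{1}{2}\right) 0\right)^{2} + \frac{\left(-6\right)^{2}}{2} + \frac{\frac{1}{2} \left(- \frac{1}{2}\right) 0}{2} + \left(-6\right)^{2} \cdot \frac{1}{2} \left(- \frac{1}{2}\right) 0\right) = 185758 + \left(0^{2} + \frac{1}{2} \cdot 36 + \frac{1}{2} \cdot 0 + 36 \cdot 0\right) = 185758 + \left(0 + 18 + 0 + 0\right) = 185758 + 18 = 185776$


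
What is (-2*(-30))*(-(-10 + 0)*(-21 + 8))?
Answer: -7800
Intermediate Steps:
(-2*(-30))*(-(-10 + 0)*(-21 + 8)) = 60*(-(-10)*(-13)) = 60*(-1*130) = 60*(-130) = -7800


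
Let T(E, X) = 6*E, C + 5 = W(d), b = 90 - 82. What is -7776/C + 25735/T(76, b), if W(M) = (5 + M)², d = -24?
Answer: 1403951/40584 ≈ 34.594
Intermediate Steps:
b = 8
C = 356 (C = -5 + (5 - 24)² = -5 + (-19)² = -5 + 361 = 356)
-7776/C + 25735/T(76, b) = -7776/356 + 25735/((6*76)) = -7776*1/356 + 25735/456 = -1944/89 + 25735*(1/456) = -1944/89 + 25735/456 = 1403951/40584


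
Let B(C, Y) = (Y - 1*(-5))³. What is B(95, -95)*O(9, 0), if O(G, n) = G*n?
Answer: 0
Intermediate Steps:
B(C, Y) = (5 + Y)³ (B(C, Y) = (Y + 5)³ = (5 + Y)³)
B(95, -95)*O(9, 0) = (5 - 95)³*(9*0) = (-90)³*0 = -729000*0 = 0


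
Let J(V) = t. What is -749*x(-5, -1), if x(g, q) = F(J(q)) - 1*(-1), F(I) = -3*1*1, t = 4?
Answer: 1498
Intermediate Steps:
J(V) = 4
F(I) = -3 (F(I) = -3*1 = -3)
x(g, q) = -2 (x(g, q) = -3 - 1*(-1) = -3 + 1 = -2)
-749*x(-5, -1) = -749*(-2) = 1498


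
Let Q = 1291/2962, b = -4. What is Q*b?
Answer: -2582/1481 ≈ -1.7434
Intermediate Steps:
Q = 1291/2962 (Q = 1291*(1/2962) = 1291/2962 ≈ 0.43585)
Q*b = (1291/2962)*(-4) = -2582/1481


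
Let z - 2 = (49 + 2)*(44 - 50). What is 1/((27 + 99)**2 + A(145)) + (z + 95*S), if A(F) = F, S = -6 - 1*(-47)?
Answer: 57531412/16021 ≈ 3591.0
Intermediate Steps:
S = 41 (S = -6 + 47 = 41)
z = -304 (z = 2 + (49 + 2)*(44 - 50) = 2 + 51*(-6) = 2 - 306 = -304)
1/((27 + 99)**2 + A(145)) + (z + 95*S) = 1/((27 + 99)**2 + 145) + (-304 + 95*41) = 1/(126**2 + 145) + (-304 + 3895) = 1/(15876 + 145) + 3591 = 1/16021 + 3591 = 57531412/16021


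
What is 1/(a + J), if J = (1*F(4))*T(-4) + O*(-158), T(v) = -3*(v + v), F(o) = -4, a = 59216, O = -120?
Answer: 1/78080 ≈ 1.2807e-5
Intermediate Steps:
T(v) = -6*v
J = 18864 (J = (1*(-4))*(-6*(-4)) - 120*(-158) = -4*24 + 18960 = -96 + 18960 = 18864)
1/(a + J) = 1/(59216 + 18864) = 1/78080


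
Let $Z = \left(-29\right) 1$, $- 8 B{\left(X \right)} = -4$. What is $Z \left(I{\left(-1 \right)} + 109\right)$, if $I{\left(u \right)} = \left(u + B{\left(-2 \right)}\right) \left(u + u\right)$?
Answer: $-3190$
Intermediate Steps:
$B{\left(X \right)} = \frac{1}{2}$ ($B{\left(X \right)} = \left(- \frac{1}{8}\right) \left(-4\right) = \frac{1}{2}$)
$Z = -29$
$I{\left(u \right)} = 2 u \left(\frac{1}{2} + u\right)$ ($I{\left(u \right)} = \left(u + \frac{1}{2}\right) \left(u + u\right) = \left(\frac{1}{2} + u\right) 2 u = 2 u \left(\frac{1}{2} + u\right)$)
$Z \left(I{\left(-1 \right)} + 109\right) = - 29 \left(- (1 + 2 \left(-1\right)) + 109\right) = - 29 \left(- (1 - 2) + 109\right) = - 29 \left(\left(-1\right) \left(-1\right) + 109\right) = - 29 \left(1 + 109\right) = \left(-29\right) 110 = -3190$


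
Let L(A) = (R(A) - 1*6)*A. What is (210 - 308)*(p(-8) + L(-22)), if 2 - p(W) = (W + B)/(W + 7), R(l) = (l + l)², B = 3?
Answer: 4161374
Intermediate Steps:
R(l) = 4*l² (R(l) = (2*l)² = 4*l²)
p(W) = 2 - (3 + W)/(7 + W) (p(W) = 2 - (W + 3)/(W + 7) = 2 - (3 + W)/(7 + W))
L(A) = A*(-6 + 4*A²) (L(A) = (4*A² - 1*6)*A = (4*A² - 6)*A = (-6 + 4*A²)*A = A*(-6 + 4*A²))
(210 - 308)*(p(-8) + L(-22)) = (210 - 308)*((11 - 8)/(7 - 8) + (-6*(-22) + 4*(-22)³)) = -98*(3/(-1) + (132 + 4*(-10648))) = -98*(-1*3 + (132 - 42592)) = -98*(-3 - 42460) = -98*(-42463) = 4161374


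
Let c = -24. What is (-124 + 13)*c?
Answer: 2664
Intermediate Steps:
(-124 + 13)*c = (-124 + 13)*(-24) = -111*(-24) = 2664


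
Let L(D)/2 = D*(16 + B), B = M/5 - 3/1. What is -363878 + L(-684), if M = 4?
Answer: -1913782/5 ≈ -3.8276e+5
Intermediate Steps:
B = -11/5 (B = 4/5 - 3/1 = 4*(⅕) - 3*1 = ⅘ - 3 = -11/5 ≈ -2.2000)
L(D) = 138*D/5 (L(D) = 2*(D*(16 - 11/5)) = 2*(D*(69/5)) = 2*(69*D/5) = 138*D/5)
-363878 + L(-684) = -363878 + (138/5)*(-684) = -363878 - 94392/5 = -1913782/5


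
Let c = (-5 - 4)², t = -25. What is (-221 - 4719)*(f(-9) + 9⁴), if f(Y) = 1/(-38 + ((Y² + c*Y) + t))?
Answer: -23044457800/711 ≈ -3.2411e+7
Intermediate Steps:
c = 81 (c = (-9)² = 81)
f(Y) = 1/(-63 + Y² + 81*Y) (f(Y) = 1/(-38 + ((Y² + 81*Y) - 25)) = 1/(-38 + (-25 + Y² + 81*Y)) = 1/(-63 + Y² + 81*Y))
(-221 - 4719)*(f(-9) + 9⁴) = (-221 - 4719)*(1/(-63 + (-9)² + 81*(-9)) + 9⁴) = -4940*(1/(-63 + 81 - 729) + 6561) = -4940*(1/(-711) + 6561) = -4940*(-1/711 + 6561) = -4940*4664870/711 = -23044457800/711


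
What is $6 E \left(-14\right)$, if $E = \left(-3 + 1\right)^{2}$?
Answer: $-336$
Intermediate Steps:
$E = 4$ ($E = \left(-2\right)^{2} = 4$)
$6 E \left(-14\right) = 6 \cdot 4 \left(-14\right) = 24 \left(-14\right) = -336$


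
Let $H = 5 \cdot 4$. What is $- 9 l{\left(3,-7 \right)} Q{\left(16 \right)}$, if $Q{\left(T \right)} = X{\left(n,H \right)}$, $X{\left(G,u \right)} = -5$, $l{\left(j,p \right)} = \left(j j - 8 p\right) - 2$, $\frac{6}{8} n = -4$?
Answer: $2835$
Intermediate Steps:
$n = - \frac{16}{3}$ ($n = \frac{4}{3} \left(-4\right) = - \frac{16}{3} \approx -5.3333$)
$H = 20$
$l{\left(j,p \right)} = -2 + j^{2} - 8 p$ ($l{\left(j,p \right)} = \left(j^{2} - 8 p\right) - 2 = -2 + j^{2} - 8 p$)
$Q{\left(T \right)} = -5$
$- 9 l{\left(3,-7 \right)} Q{\left(16 \right)} = - 9 \left(-2 + 3^{2} - -56\right) \left(-5\right) = - 9 \left(-2 + 9 + 56\right) \left(-5\right) = \left(-9\right) 63 \left(-5\right) = \left(-567\right) \left(-5\right) = 2835$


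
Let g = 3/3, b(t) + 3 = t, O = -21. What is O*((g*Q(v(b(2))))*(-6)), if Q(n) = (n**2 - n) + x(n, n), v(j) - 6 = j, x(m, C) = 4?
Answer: 3024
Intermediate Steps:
b(t) = -3 + t
v(j) = 6 + j
Q(n) = 4 + n**2 - n (Q(n) = (n**2 - n) + 4 = 4 + n**2 - n)
g = 1 (g = 3*(1/3) = 1)
O*((g*Q(v(b(2))))*(-6)) = -21*1*(4 + (6 + (-3 + 2))**2 - (6 + (-3 + 2)))*(-6) = -21*1*(4 + (6 - 1)**2 - (6 - 1))*(-6) = -21*1*(4 + 5**2 - 1*5)*(-6) = -21*1*(4 + 25 - 5)*(-6) = -21*1*24*(-6) = -504*(-6) = -21*(-144) = 3024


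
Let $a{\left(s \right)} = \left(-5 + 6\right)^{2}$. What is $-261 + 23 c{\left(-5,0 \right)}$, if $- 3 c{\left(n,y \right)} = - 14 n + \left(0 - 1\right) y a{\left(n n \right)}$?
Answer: $- \frac{2393}{3} \approx -797.67$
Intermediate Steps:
$a{\left(s \right)} = 1$ ($a{\left(s \right)} = 1^{2} = 1$)
$c{\left(n,y \right)} = \frac{y}{3} + \frac{14 n}{3}$ ($c{\left(n,y \right)} = - \frac{- 14 n + \left(0 - 1\right) y 1}{3} = - \frac{- 14 n + - y 1}{3} = - \frac{- 14 n - y}{3} = - \frac{- y - 14 n}{3} = \frac{y}{3} + \frac{14 n}{3}$)
$-261 + 23 c{\left(-5,0 \right)} = -261 + 23 \left(\frac{1}{3} \cdot 0 + \frac{14}{3} \left(-5\right)\right) = -261 + 23 \left(0 - \frac{70}{3}\right) = -261 + 23 \left(- \frac{70}{3}\right) = -261 - \frac{1610}{3} = - \frac{2393}{3}$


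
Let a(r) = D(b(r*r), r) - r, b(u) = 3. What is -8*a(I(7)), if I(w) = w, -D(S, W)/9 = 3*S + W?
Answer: 1208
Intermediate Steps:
D(S, W) = -27*S - 9*W (D(S, W) = -9*(3*S + W) = -9*(W + 3*S) = -27*S - 9*W)
a(r) = -81 - 10*r (a(r) = (-27*3 - 9*r) - r = (-81 - 9*r) - r = -81 - 10*r)
-8*a(I(7)) = -8*(-81 - 10*7) = -8*(-81 - 70) = -8*(-151) = 1208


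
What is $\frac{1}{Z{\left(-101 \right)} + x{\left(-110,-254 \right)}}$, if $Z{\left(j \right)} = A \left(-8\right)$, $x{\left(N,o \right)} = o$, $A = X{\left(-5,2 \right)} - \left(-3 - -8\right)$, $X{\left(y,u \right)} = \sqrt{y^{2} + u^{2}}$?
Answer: $- \frac{107}{21970} + \frac{2 \sqrt{29}}{10985} \approx -0.0038898$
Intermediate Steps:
$X{\left(y,u \right)} = \sqrt{u^{2} + y^{2}}$
$A = -5 + \sqrt{29}$ ($A = \sqrt{2^{2} + \left(-5\right)^{2}} - \left(-3 - -8\right) = \sqrt{4 + 25} - \left(-3 + 8\right) = \sqrt{29} - 5 = -5 + \sqrt{29} \approx 0.38516$)
$Z{\left(j \right)} = 40 - 8 \sqrt{29}$ ($Z{\left(j \right)} = \left(-5 + \sqrt{29}\right) \left(-8\right) = 40 - 8 \sqrt{29}$)
$\frac{1}{Z{\left(-101 \right)} + x{\left(-110,-254 \right)}} = \frac{1}{\left(40 - 8 \sqrt{29}\right) - 254} = \frac{1}{-214 - 8 \sqrt{29}}$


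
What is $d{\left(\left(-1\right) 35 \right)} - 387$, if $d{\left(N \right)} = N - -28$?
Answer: $-394$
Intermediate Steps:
$d{\left(N \right)} = 28 + N$ ($d{\left(N \right)} = N + 28 = 28 + N$)
$d{\left(\left(-1\right) 35 \right)} - 387 = \left(28 - 35\right) - 387 = -7 - 387 = -394$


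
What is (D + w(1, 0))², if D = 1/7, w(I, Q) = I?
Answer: 64/49 ≈ 1.3061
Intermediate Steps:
D = ⅐ ≈ 0.14286
(D + w(1, 0))² = (⅐ + 1)² = (8/7)² = 64/49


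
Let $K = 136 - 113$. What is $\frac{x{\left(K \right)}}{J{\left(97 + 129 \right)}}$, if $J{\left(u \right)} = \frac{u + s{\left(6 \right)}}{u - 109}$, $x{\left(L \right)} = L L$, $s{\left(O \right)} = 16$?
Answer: $\frac{61893}{242} \approx 255.76$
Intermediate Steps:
$K = 23$
$x{\left(L \right)} = L^{2}$
$J{\left(u \right)} = \frac{16 + u}{-109 + u}$ ($J{\left(u \right)} = \frac{u + 16}{u - 109} = \frac{16 + u}{u - 109} = \frac{16 + u}{-109 + u}$)
$\frac{x{\left(K \right)}}{J{\left(97 + 129 \right)}} = \frac{23^{2}}{\frac{1}{-109 + \left(97 + 129\right)} \left(16 + \left(97 + 129\right)\right)} = \frac{529}{\frac{1}{-109 + 226} \left(16 + 226\right)} = \frac{529}{\frac{1}{117} \cdot 242} = \frac{529}{\frac{242}{117}} = 529 \cdot \frac{117}{242} = \frac{61893}{242}$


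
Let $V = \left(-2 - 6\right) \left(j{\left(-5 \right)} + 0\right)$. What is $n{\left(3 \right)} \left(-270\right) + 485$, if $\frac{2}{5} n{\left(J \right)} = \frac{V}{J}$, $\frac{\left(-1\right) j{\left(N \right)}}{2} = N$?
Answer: $18485$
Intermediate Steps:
$j{\left(N \right)} = - 2 N$
$V = -80$ ($V = \left(-2 - 6\right) \left(\left(-2\right) \left(-5\right) + 0\right) = \left(-2 - 6\right) \left(10 + 0\right) = \left(-8\right) 10 = -80$)
$n{\left(J \right)} = - \frac{200}{J}$ ($n{\left(J \right)} = \frac{5 \left(- \frac{80}{J}\right)}{2} = - \frac{200}{J}$)
$n{\left(3 \right)} \left(-270\right) + 485 = - \frac{200}{3} \left(-270\right) + 485 = \left(-200\right) \frac{1}{3} \left(-270\right) + 485 = \left(- \frac{200}{3}\right) \left(-270\right) + 485 = 18000 + 485 = 18485$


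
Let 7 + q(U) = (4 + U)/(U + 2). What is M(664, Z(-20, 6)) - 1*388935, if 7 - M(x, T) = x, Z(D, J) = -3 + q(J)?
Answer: -389592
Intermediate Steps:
q(U) = -7 + (4 + U)/(2 + U) (q(U) = -7 + (4 + U)/(U + 2) = -7 + (4 + U)/(2 + U))
Z(D, J) = -3 + 2*(-5 - 3*J)/(2 + J)
M(x, T) = 7 - x
M(664, Z(-20, 6)) - 1*388935 = (7 - 1*664) - 1*388935 = (7 - 664) - 388935 = -657 - 388935 = -389592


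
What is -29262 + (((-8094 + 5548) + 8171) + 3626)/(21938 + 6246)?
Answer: -824710957/28184 ≈ -29262.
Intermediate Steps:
-29262 + (((-8094 + 5548) + 8171) + 3626)/(21938 + 6246) = -29262 + ((-2546 + 8171) + 3626)/28184 = -29262 + (5625 + 3626)*(1/28184) = -29262 + 9251*(1/28184) = -29262 + 9251/28184 = -824710957/28184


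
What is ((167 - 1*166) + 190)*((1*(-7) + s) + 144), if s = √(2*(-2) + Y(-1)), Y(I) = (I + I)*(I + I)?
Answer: 26167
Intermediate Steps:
Y(I) = 4*I² (Y(I) = (2*I)*(2*I) = 4*I²)
s = 0 (s = √(2*(-2) + 4*(-1)²) = √(-4 + 4*1) = √(-4 + 4) = √0 = 0)
((167 - 1*166) + 190)*((1*(-7) + s) + 144) = ((167 - 1*166) + 190)*((1*(-7) + 0) + 144) = ((167 - 166) + 190)*((-7 + 0) + 144) = (1 + 190)*(-7 + 144) = 191*137 = 26167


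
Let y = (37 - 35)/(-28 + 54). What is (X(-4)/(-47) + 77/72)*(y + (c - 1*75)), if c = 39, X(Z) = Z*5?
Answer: -2362553/43992 ≈ -53.704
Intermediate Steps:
X(Z) = 5*Z
y = 1/13 (y = 2/26 = 2*(1/26) = 1/13 ≈ 0.076923)
(X(-4)/(-47) + 77/72)*(y + (c - 1*75)) = ((5*(-4))/(-47) + 77/72)*(1/13 + (39 - 1*75)) = (-20*(-1/47) + 77*(1/72))*(1/13 + (39 - 75)) = (20/47 + 77/72)*(1/13 - 36) = (5059/3384)*(-467/13) = -2362553/43992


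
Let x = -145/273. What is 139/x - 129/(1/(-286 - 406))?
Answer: 12905913/145 ≈ 89006.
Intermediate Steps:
x = -145/273 (x = -145*1/273 = -145/273 ≈ -0.53114)
139/x - 129/(1/(-286 - 406)) = 139/(-145/273) - 129/(1/(-286 - 406)) = 139*(-273/145) - 129/(1/(-692)) = -37947/145 - 129/(-1/692) = -37947/145 - 129*(-692) = -37947/145 + 89268 = 12905913/145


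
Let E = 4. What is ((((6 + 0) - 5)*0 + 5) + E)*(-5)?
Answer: -45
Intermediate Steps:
((((6 + 0) - 5)*0 + 5) + E)*(-5) = ((((6 + 0) - 5)*0 + 5) + 4)*(-5) = (((6 - 5)*0 + 5) + 4)*(-5) = ((1*0 + 5) + 4)*(-5) = ((0 + 5) + 4)*(-5) = (5 + 4)*(-5) = 9*(-5) = -45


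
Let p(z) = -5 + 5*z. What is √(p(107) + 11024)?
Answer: √11554 ≈ 107.49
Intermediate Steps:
√(p(107) + 11024) = √((-5 + 5*107) + 11024) = √((-5 + 535) + 11024) = √(530 + 11024) = √11554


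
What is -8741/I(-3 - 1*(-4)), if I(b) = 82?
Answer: -8741/82 ≈ -106.60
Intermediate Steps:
-8741/I(-3 - 1*(-4)) = -8741/82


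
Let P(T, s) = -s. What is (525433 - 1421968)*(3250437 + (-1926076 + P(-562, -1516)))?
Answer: -1188695136195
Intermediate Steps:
(525433 - 1421968)*(3250437 + (-1926076 + P(-562, -1516))) = (525433 - 1421968)*(3250437 + (-1926076 - 1*(-1516))) = -896535*(3250437 + (-1926076 + 1516)) = -896535*(3250437 - 1924560) = -896535*1325877 = -1188695136195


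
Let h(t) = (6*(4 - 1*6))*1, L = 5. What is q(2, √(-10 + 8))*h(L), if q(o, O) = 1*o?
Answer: -24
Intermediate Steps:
h(t) = -12 (h(t) = (6*(4 - 6))*1 = (6*(-2))*1 = -12*1 = -12)
q(o, O) = o
q(2, √(-10 + 8))*h(L) = 2*(-12) = -24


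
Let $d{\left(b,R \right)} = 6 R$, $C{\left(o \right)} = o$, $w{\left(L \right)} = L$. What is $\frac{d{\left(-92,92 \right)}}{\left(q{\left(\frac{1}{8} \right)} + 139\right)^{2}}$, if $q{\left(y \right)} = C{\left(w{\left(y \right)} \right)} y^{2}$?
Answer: $\frac{48234496}{1688342187} \approx 0.028569$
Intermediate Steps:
$q{\left(y \right)} = y^{3}$ ($q{\left(y \right)} = y y^{2} = y^{3}$)
$\frac{d{\left(-92,92 \right)}}{\left(q{\left(\frac{1}{8} \right)} + 139\right)^{2}} = \frac{6 \cdot 92}{\left(\left(\frac{1}{8}\right)^{3} + 139\right)^{2}} = \frac{552}{\left(\left(\frac{1}{8}\right)^{3} + 139\right)^{2}} = \frac{552}{\left(\frac{1}{512} + 139\right)^{2}} = \frac{552}{\left(\frac{71169}{512}\right)^{2}} = \frac{552}{\frac{5065026561}{262144}} = 552 \cdot \frac{262144}{5065026561} = \frac{48234496}{1688342187}$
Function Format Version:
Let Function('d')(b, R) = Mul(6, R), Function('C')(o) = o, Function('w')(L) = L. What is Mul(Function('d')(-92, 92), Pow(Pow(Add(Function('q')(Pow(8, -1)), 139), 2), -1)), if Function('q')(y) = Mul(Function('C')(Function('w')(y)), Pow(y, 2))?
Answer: Rational(48234496, 1688342187) ≈ 0.028569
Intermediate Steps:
Function('q')(y) = Pow(y, 3) (Function('q')(y) = Mul(y, Pow(y, 2)) = Pow(y, 3))
Mul(Function('d')(-92, 92), Pow(Pow(Add(Function('q')(Pow(8, -1)), 139), 2), -1)) = Mul(Mul(6, 92), Pow(Pow(Add(Pow(Pow(8, -1), 3), 139), 2), -1)) = Mul(552, Pow(Pow(Add(Pow(Rational(1, 8), 3), 139), 2), -1)) = Mul(552, Pow(Pow(Add(Rational(1, 512), 139), 2), -1)) = Mul(552, Pow(Pow(Rational(71169, 512), 2), -1)) = Mul(552, Pow(Rational(5065026561, 262144), -1)) = Mul(552, Rational(262144, 5065026561)) = Rational(48234496, 1688342187)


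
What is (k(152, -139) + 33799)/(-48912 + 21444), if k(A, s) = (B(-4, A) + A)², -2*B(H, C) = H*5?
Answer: -60043/27468 ≈ -2.1859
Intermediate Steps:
B(H, C) = -5*H/2 (B(H, C) = -H*5/2 = -5*H/2)
k(A, s) = (10 + A)² (k(A, s) = (-5/2*(-4) + A)² = (10 + A)²)
(k(152, -139) + 33799)/(-48912 + 21444) = ((10 + 152)² + 33799)/(-48912 + 21444) = (162² + 33799)/(-27468) = (26244 + 33799)*(-1/27468) = 60043*(-1/27468) = -60043/27468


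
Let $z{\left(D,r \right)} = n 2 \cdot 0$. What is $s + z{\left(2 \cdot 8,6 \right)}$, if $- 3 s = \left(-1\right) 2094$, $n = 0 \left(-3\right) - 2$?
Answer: $698$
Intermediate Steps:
$n = -2$ ($n = 0 - 2 = -2$)
$z{\left(D,r \right)} = 0$ ($z{\left(D,r \right)} = \left(-2\right) 2 \cdot 0 = \left(-4\right) 0 = 0$)
$s = 698$ ($s = - \frac{\left(-1\right) 2094}{3} = \left(- \frac{1}{3}\right) \left(-2094\right) = 698$)
$s + z{\left(2 \cdot 8,6 \right)} = 698 + 0 = 698$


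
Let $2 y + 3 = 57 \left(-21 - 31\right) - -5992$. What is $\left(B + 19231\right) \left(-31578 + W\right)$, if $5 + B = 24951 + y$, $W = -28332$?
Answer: $-2737257945$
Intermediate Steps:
$y = \frac{3025}{2}$ ($y = - \frac{3}{2} + \frac{57 \left(-21 - 31\right) - -5992}{2} = - \frac{3}{2} + \frac{57 \left(-52\right) + 5992}{2} = - \frac{3}{2} + \frac{-2964 + 5992}{2} = - \frac{3}{2} + \frac{1}{2} \cdot 3028 = - \frac{3}{2} + 1514 = \frac{3025}{2} \approx 1512.5$)
$B = \frac{52917}{2}$ ($B = -5 + \left(24951 + \frac{3025}{2}\right) = -5 + \frac{52927}{2} = \frac{52917}{2} \approx 26459.0$)
$\left(B + 19231\right) \left(-31578 + W\right) = \left(\frac{52917}{2} + 19231\right) \left(-31578 - 28332\right) = \frac{91379}{2} \left(-59910\right) = -2737257945$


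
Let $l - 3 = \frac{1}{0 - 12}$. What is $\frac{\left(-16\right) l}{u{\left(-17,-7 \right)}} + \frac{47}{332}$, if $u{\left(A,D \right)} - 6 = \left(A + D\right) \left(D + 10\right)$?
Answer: $\frac{27893}{32868} \approx 0.84864$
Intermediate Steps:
$u{\left(A,D \right)} = 6 + \left(10 + D\right) \left(A + D\right)$ ($u{\left(A,D \right)} = 6 + \left(A + D\right) \left(D + 10\right) = 6 + \left(A + D\right) \left(10 + D\right) = 6 + \left(10 + D\right) \left(A + D\right)$)
$l = \frac{35}{12}$ ($l = 3 + \frac{1}{0 - 12} = 3 + \frac{1}{-12} = 3 - \frac{1}{12} = \frac{35}{12} \approx 2.9167$)
$\frac{\left(-16\right) l}{u{\left(-17,-7 \right)}} + \frac{47}{332} = \frac{\left(-16\right) \frac{35}{12}}{6 + \left(-7\right)^{2} + 10 \left(-17\right) + 10 \left(-7\right) - -119} + \frac{47}{332} = - \frac{140}{3 \left(6 + 49 - 170 - 70 + 119\right)} + 47 \cdot \frac{1}{332} = - \frac{140}{3 \left(-66\right)} + \frac{47}{332} = \left(- \frac{140}{3}\right) \left(- \frac{1}{66}\right) + \frac{47}{332} = \frac{70}{99} + \frac{47}{332} = \frac{27893}{32868}$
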